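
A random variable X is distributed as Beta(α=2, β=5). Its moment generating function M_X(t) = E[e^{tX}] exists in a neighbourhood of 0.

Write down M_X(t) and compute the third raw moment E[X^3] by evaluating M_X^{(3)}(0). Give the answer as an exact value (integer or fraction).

M_X(t) = ₁F₁(2; 7; t)
M^(3)(t) = ₁F₁(5; 10; t)/21

E[X^3] = M^(3)(0) = 1/21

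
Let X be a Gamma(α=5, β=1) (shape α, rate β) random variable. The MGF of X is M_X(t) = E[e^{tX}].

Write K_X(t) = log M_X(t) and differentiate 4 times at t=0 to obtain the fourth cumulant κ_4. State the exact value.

M_X(t) = (1 - t)^(-5)
K_X(t) = log M_X(t) = -5*log(1 - t)
dK/dt = -5/(t - 1)
d^2K/dt^2 = 5/(t^2 - 2*t + 1)
d^3K/dt^3 = -10/(t^3 - 3*t^2 + 3*t - 1)
d^4K/dt^4 = 30/(t^4 - 4*t^3 + 6*t^2 - 4*t + 1)

κ_4 = d^4K/dt^4 |_{t=0} = 30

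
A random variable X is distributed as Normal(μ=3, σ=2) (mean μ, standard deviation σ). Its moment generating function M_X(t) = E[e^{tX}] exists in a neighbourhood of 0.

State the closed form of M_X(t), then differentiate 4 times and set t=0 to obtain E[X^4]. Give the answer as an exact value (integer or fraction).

M_X(t) = e^(2*t^2 + 3*t)
M′(t) = 4*t*e^(3*t)*e^(2*t^2) + 3*e^(3*t)*e^(2*t^2)
M′′(t) = 16*t^2*e^(3*t)*e^(2*t^2) + 24*t*e^(3*t)*e^(2*t^2) + 13*e^(3*t)*e^(2*t^2)
M′′′(t) = 64*t^3*e^(3*t)*e^(2*t^2) + 144*t^2*e^(3*t)*e^(2*t^2) + 156*t*e^(3*t)*e^(2*t^2) + 63*e^(3*t)*e^(2*t^2)
M′′′′(t) = 256*t^4*e^(3*t)*e^(2*t^2) + 768*t^3*e^(3*t)*e^(2*t^2) + 1248*t^2*e^(3*t)*e^(2*t^2) + 1008*t*e^(3*t)*e^(2*t^2) + 345*e^(3*t)*e^(2*t^2)

E[X^4] = M′′′′(0) = 345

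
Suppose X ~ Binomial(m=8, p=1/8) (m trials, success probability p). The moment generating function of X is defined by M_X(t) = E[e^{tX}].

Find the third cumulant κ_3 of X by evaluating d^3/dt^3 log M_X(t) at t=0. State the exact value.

κ_3 = K′′′(0) = 21/32

M_X(t) = (e^(t)/8 + 7/8)^8
K_X(t) = log M_X(t) = 8*log(e^(t)/8 + 7/8)
K′(t) = 8*e^(t)/(e^(t) + 7)
K′′(t) = 56*e^(t)/(e^(2*t) + 14*e^(t) + 49)
K′′′(t) = (-56*e^(2*t) + 392*e^(t))/(e^(3*t) + 21*e^(2*t) + 147*e^(t) + 343)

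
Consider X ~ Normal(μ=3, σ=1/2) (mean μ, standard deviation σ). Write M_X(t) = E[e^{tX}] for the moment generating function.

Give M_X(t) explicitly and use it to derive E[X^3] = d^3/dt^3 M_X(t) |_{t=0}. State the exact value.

M_X(t) = e^(t^2/8 + 3*t)
M^(3)(t) = t^3*e^(3*t)*e^(t^2/8)/64 + 9*t^2*e^(3*t)*e^(t^2/8)/16 + 111*t*e^(3*t)*e^(t^2/8)/16 + 117*e^(3*t)*e^(t^2/8)/4

E[X^3] = M^(3)(0) = 117/4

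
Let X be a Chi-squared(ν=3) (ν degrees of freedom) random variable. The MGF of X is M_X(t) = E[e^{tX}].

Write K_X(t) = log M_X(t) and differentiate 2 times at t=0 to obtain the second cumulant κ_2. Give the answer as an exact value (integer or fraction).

κ_2 = K′′(0) = 6

M_X(t) = (1 - 2*t)^(-3/2)
K_X(t) = log M_X(t) = -3*log(1 - 2*t)/2
K′(t) = -3/(2*t - 1)
K′′(t) = 6/(4*t^2 - 4*t + 1)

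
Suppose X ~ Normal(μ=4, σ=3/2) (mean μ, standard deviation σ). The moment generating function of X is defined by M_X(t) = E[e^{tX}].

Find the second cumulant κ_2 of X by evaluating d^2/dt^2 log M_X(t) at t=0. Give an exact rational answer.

κ_2 = d^2K/dt^2 |_{t=0} = 9/4

M_X(t) = e^(9*t^2/8 + 4*t)
K_X(t) = log M_X(t) = 9*t^2/8 + 4*t
dK/dt = 9*t/4 + 4
d^2K/dt^2 = 9/4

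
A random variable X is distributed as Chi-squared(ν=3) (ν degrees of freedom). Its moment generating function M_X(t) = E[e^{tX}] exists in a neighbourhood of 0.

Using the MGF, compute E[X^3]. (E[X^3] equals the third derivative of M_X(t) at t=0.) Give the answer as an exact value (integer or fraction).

M_X(t) = (1 - 2*t)^(-3/2)
dM/dt = 3/(4*t^2*√(1 - 2*t) - 4*t*√(1 - 2*t) + √(1 - 2*t))
d^2M/dt^2 = -15/(8*t^3*√(1 - 2*t) - 12*t^2*√(1 - 2*t) + 6*t*√(1 - 2*t) - √(1 - 2*t))
d^3M/dt^3 = 105/(16*t^4*√(1 - 2*t) - 32*t^3*√(1 - 2*t) + 24*t^2*√(1 - 2*t) - 8*t*√(1 - 2*t) + √(1 - 2*t))

E[X^3] = d^3M/dt^3 |_{t=0} = 105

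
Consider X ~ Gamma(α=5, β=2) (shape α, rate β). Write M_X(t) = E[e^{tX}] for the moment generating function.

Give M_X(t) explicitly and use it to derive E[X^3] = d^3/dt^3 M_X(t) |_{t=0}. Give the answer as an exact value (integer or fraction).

M_X(t) = 32/(2 - t)^5
M′(t) = 160/(t^6 - 12*t^5 + 60*t^4 - 160*t^3 + 240*t^2 - 192*t + 64)
M′′(t) = -960/(t^7 - 14*t^6 + 84*t^5 - 280*t^4 + 560*t^3 - 672*t^2 + 448*t - 128)
M′′′(t) = 6720/(t^8 - 16*t^7 + 112*t^6 - 448*t^5 + 1120*t^4 - 1792*t^3 + 1792*t^2 - 1024*t + 256)

E[X^3] = M′′′(0) = 105/4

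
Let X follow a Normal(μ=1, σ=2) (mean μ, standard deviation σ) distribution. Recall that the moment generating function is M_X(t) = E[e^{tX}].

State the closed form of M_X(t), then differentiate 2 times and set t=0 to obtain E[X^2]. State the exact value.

E[X^2] = M^(2)(0) = 5

M_X(t) = e^(2*t^2 + t)
M^(2)(t) = 16*t^2*e^(t)*e^(2*t^2) + 8*t*e^(t)*e^(2*t^2) + 5*e^(t)*e^(2*t^2)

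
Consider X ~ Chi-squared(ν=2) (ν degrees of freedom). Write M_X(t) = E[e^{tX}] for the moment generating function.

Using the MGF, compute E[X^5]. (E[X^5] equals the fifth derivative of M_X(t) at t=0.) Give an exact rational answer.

E[X^5] = M^(5)(0) = 3840

M_X(t) = 1/(1 - 2*t)
M^(5)(t) = 3840/(64*t^6 - 192*t^5 + 240*t^4 - 160*t^3 + 60*t^2 - 12*t + 1)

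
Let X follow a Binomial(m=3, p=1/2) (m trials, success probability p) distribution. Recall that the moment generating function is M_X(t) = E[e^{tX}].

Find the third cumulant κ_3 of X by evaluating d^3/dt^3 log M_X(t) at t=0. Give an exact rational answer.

M_X(t) = (e^(t)/2 + 1/2)^3
K_X(t) = log M_X(t) = 3*log(e^(t)/2 + 1/2)
D^3[K](t) = (-3*e^(2*t) + 3*e^(t))/(e^(3*t) + 3*e^(2*t) + 3*e^(t) + 1)

κ_3 = D^3[K](0) = 0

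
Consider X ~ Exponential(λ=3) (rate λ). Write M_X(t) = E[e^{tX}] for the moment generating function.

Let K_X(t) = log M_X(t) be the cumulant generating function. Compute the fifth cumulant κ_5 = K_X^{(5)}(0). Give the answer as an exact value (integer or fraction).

κ_5 = K^(5)(0) = 8/81

M_X(t) = 3/(3 - t)
K_X(t) = log M_X(t) = -log(3 - t) + log(3)
K^(5)(t) = -24/(t^5 - 15*t^4 + 90*t^3 - 270*t^2 + 405*t - 243)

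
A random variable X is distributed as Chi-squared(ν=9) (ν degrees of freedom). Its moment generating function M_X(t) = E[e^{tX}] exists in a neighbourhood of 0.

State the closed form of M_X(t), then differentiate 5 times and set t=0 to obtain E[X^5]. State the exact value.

M_X(t) = (1 - 2*t)^(-9/2)
dM/dt = -9/(32*t^5*√(1 - 2*t) - 80*t^4*√(1 - 2*t) + 80*t^3*√(1 - 2*t) - 40*t^2*√(1 - 2*t) + 10*t*√(1 - 2*t) - √(1 - 2*t))
d^2M/dt^2 = 99/(64*t^6*√(1 - 2*t) - 192*t^5*√(1 - 2*t) + 240*t^4*√(1 - 2*t) - 160*t^3*√(1 - 2*t) + 60*t^2*√(1 - 2*t) - 12*t*√(1 - 2*t) + √(1 - 2*t))

E[X^5] = d^5M/dt^5 |_{t=0} = 328185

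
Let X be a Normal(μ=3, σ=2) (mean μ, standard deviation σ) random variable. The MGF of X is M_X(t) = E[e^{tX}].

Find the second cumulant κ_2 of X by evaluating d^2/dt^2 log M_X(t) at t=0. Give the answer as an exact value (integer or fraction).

M_X(t) = e^(2*t^2 + 3*t)
K_X(t) = log M_X(t) = 2*t^2 + 3*t
K′(t) = 4*t + 3
K′′(t) = 4

κ_2 = K′′(0) = 4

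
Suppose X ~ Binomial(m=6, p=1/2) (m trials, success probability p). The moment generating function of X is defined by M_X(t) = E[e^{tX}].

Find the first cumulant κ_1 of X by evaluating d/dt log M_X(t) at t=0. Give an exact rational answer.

M_X(t) = (e^(t)/2 + 1/2)^6
K_X(t) = log M_X(t) = 6*log(e^(t)/2 + 1/2)
D[K](t) = 6*e^(t)/(e^(t) + 1)

κ_1 = D[K](0) = 3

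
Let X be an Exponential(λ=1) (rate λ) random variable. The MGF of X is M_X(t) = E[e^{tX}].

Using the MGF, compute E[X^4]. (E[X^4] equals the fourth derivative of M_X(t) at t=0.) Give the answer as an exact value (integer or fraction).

E[X^4] = D^4[M](0) = 24

M_X(t) = 1/(1 - t)
D^4[M](t) = -24/(t^5 - 5*t^4 + 10*t^3 - 10*t^2 + 5*t - 1)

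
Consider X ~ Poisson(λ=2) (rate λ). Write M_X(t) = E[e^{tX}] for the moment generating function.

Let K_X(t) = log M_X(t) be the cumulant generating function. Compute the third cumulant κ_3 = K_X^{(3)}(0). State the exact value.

κ_3 = D^3[K](0) = 2

M_X(t) = e^(2*e^(t) - 2)
K_X(t) = log M_X(t) = 2*e^(t) - 2
D^3[K](t) = 2*e^(t)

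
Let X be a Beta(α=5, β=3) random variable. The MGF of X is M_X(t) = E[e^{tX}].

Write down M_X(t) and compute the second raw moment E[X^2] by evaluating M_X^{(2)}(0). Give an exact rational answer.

M_X(t) = ₁F₁(5; 8; t)
M′(t) = 5*₁F₁(6; 9; t)/8
M′′(t) = 5*₁F₁(7; 10; t)/12

E[X^2] = M′′(0) = 5/12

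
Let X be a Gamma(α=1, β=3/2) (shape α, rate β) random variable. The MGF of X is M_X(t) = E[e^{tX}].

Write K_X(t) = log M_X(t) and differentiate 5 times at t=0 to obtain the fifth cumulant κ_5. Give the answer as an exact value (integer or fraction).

M_X(t) = 3/(2*(3/2 - t))
K_X(t) = log M_X(t) = -log(3/2 - t) - log(2) + log(3)
K′(t) = -2/(2*t - 3)
K′′(t) = 4/(4*t^2 - 12*t + 9)
K′′′(t) = -16/(8*t^3 - 36*t^2 + 54*t - 27)
K′′′′(t) = 96/(16*t^4 - 96*t^3 + 216*t^2 - 216*t + 81)
K′′′′′(t) = -768/(32*t^5 - 240*t^4 + 720*t^3 - 1080*t^2 + 810*t - 243)

κ_5 = K′′′′′(0) = 256/81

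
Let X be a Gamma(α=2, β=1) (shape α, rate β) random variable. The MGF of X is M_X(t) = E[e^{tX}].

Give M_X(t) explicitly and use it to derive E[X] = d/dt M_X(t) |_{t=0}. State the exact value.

E[X] = M^(1)(0) = 2

M_X(t) = (1 - t)^(-2)
M^(1)(t) = -2/(t^3 - 3*t^2 + 3*t - 1)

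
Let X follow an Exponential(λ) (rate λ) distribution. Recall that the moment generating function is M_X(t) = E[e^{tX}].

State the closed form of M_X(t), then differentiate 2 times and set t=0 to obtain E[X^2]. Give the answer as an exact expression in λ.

M_X(t) = λ/(λ - t)
M′(t) = λ/(λ^2 - 2*λ*t + t^2)
M′′(t) = -2*λ/(-λ^3 + 3*λ^2*t - 3*λ*t^2 + t^3)

E[X^2] = M′′(0) = 2/λ^2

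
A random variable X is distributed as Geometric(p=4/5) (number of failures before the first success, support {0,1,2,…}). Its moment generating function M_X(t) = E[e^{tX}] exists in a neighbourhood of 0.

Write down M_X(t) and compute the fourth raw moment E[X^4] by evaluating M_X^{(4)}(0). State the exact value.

M_X(t) = 4/(5*(1 - e^(t)/5))
M^(4)(t) = (-4*e^(4*t) - 220*e^(3*t) - 1100*e^(2*t) - 500*e^(t))/(e^(5*t) - 25*e^(4*t) + 250*e^(3*t) - 1250*e^(2*t) + 3125*e^(t) - 3125)

E[X^4] = M^(4)(0) = 57/32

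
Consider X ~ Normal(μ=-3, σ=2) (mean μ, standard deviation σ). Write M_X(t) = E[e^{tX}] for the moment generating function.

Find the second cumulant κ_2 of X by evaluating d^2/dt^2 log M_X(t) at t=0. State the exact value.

κ_2 = D^2[K](0) = 4

M_X(t) = e^(2*t^2 - 3*t)
K_X(t) = log M_X(t) = 2*t^2 - 3*t
D^2[K](t) = 4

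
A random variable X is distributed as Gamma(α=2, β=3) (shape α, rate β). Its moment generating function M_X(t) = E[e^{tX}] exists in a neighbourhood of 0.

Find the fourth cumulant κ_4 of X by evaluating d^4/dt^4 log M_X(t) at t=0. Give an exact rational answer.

M_X(t) = 9/(3 - t)^2
K_X(t) = log M_X(t) = -2*log(3 - t) + 2*log(3)
dK/dt = -2/(t - 3)
d^2K/dt^2 = 2/(t^2 - 6*t + 9)
d^3K/dt^3 = -4/(t^3 - 9*t^2 + 27*t - 27)
d^4K/dt^4 = 12/(t^4 - 12*t^3 + 54*t^2 - 108*t + 81)

κ_4 = d^4K/dt^4 |_{t=0} = 4/27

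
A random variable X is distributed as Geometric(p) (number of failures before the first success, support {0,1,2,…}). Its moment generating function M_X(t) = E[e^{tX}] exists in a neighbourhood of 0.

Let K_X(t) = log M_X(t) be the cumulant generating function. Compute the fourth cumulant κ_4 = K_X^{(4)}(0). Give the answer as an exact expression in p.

κ_4 = D^4[K](0) = (-p^3 + 7*p^2 - 12*p + 6)/p^4

M_X(t) = p/(-(1 - p)*e^(t) + 1)
K_X(t) = log M_X(t) = log(p) - log(-(1 - p)*e^(t) + 1)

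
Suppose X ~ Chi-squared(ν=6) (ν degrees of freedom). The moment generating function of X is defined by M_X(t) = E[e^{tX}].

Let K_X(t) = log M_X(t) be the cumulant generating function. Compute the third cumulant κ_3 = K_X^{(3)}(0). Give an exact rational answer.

M_X(t) = (1 - 2*t)^(-3)
K_X(t) = log M_X(t) = -3*log(1 - 2*t)
K′(t) = -6/(2*t - 1)
K′′(t) = 12/(4*t^2 - 4*t + 1)
K′′′(t) = -48/(8*t^3 - 12*t^2 + 6*t - 1)

κ_3 = K′′′(0) = 48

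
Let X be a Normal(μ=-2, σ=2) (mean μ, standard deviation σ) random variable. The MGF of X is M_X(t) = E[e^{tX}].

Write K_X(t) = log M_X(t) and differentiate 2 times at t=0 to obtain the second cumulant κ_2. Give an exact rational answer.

κ_2 = K′′(0) = 4

M_X(t) = e^(2*t^2 - 2*t)
K_X(t) = log M_X(t) = 2*t^2 - 2*t
K′(t) = 4*t - 2
K′′(t) = 4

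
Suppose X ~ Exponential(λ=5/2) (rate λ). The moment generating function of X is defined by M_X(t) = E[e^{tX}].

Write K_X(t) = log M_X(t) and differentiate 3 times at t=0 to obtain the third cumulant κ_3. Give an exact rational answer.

M_X(t) = 5/(2*(5/2 - t))
K_X(t) = log M_X(t) = -log(5/2 - t) - log(2) + log(5)
K^(3)(t) = -16/(8*t^3 - 60*t^2 + 150*t - 125)

κ_3 = K^(3)(0) = 16/125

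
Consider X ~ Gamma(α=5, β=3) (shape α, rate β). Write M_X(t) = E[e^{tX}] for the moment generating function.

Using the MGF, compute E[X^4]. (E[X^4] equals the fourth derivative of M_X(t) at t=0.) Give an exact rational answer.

M_X(t) = 243/(3 - t)^5
M^(4)(t) = -408240/(t^9 - 27*t^8 + 324*t^7 - 2268*t^6 + 10206*t^5 - 30618*t^4 + 61236*t^3 - 78732*t^2 + 59049*t - 19683)

E[X^4] = M^(4)(0) = 560/27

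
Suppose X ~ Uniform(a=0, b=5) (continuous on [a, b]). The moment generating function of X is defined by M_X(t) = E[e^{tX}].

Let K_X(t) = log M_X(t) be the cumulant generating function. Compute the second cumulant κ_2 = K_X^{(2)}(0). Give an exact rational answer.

M_X(t) = (e^(5*t) - 1)/(5*t)
K_X(t) = log M_X(t) = -log(t) + log(e^(5*t) - 1) - log(5)
K^(2)(t) = (-25*t^2*e^(5*t) + e^(10*t) - 2*e^(5*t) + 1)/(t^2*e^(10*t) - 2*t^2*e^(5*t) + t^2)

κ_2 = K^(2)(0) = 25/12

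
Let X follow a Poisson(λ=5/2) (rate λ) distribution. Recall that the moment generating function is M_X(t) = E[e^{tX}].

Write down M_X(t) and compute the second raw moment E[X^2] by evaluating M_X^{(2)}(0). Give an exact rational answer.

M_X(t) = e^(5*e^(t)/2 - 5/2)
M′(t) = 5*e^(-5/2)*e^(t)*e^(5*e^(t)/2)/2
M′′(t) = (25*e^(2*t)*e^(5*e^(t)/2) + 10*e^(t)*e^(5*e^(t)/2))*e^(-5/2)/4

E[X^2] = M′′(0) = 35/4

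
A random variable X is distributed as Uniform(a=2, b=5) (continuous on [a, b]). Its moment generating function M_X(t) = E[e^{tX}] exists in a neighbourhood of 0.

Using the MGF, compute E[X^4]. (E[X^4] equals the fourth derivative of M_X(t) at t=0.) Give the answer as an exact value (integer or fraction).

M_X(t) = (e^(5*t) - e^(2*t))/(3*t)
M′(t) = (5*t*e^(5*t) - 2*t*e^(2*t) - e^(5*t) + e^(2*t))/(3*t^2)
M′′(t) = (25*t^2*e^(5*t) - 4*t^2*e^(2*t) - 10*t*e^(5*t) + 4*t*e^(2*t) + 2*e^(5*t) - 2*e^(2*t))/(3*t^3)
M′′′(t) = (125*t^3*e^(5*t) - 8*t^3*e^(2*t) - 75*t^2*e^(5*t) + 12*t^2*e^(2*t) + 30*t*e^(5*t) - 12*t*e^(2*t) - 6*e^(5*t) + 6*e^(2*t))/(3*t^4)

E[X^4] = M′′′′(0) = 1031/5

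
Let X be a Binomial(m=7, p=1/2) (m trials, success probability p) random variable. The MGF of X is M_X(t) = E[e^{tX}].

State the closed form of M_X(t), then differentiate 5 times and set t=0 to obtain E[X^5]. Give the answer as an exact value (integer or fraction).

E[X^5] = M^(5)(0) = 1421

M_X(t) = (e^(t)/2 + 1/2)^7
M^(5)(t) = 16807*e^(7*t)/128 + 1701*e^(6*t)/4 + 65625*e^(5*t)/128 + 280*e^(4*t) + 8505*e^(3*t)/128 + 21*e^(2*t)/4 + 7*e^(t)/128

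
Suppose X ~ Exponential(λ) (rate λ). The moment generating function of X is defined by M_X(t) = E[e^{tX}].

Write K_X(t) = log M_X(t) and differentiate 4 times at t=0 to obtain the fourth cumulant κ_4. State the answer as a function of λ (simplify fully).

M_X(t) = λ/(λ - t)
K_X(t) = log M_X(t) = log(λ) - log(λ - t)
K^(4)(t) = 6/(λ^4 - 4*λ^3*t + 6*λ^2*t^2 - 4*λ*t^3 + t^4)

κ_4 = K^(4)(0) = 6/λ^4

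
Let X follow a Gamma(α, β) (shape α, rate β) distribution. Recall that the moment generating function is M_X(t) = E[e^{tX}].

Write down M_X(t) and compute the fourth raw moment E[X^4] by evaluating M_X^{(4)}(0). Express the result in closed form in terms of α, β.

M_X(t) = (β/(β - t))^α
M′(t) = -α*β^α*(1/(β - t))^α/(-β + t)
M′′(t) = (α^2*β^α*(1/(β - t))^α + α*β^α*(1/(β - t))^α)/(β^2 - 2*β*t + t^2)
M′′′(t) = (-α^3*β^α*(1/(β - t))^α - 3*α^2*β^α*(1/(β - t))^α - 2*α*β^α*(1/(β - t))^α)/(-β^3 + 3*β^2*t - 3*β*t^2 + t^3)
M′′′′(t) = (α^4*β^α*(1/(β - t))^α + 6*α^3*β^α*(1/(β - t))^α + 11*α^2*β^α*(1/(β - t))^α + 6*α*β^α*(1/(β - t))^α)/(β^4 - 4*β^3*t + 6*β^2*t^2 - 4*β*t^3 + t^4)

E[X^4] = M′′′′(0) = α*(α^3 + 6*α^2 + 11*α + 6)/β^4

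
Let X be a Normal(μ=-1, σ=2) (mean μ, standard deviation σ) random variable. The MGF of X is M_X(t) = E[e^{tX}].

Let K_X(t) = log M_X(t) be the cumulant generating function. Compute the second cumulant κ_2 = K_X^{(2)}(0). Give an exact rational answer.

M_X(t) = e^(2*t^2 - t)
K_X(t) = log M_X(t) = 2*t^2 - t
K^(2)(t) = 4

κ_2 = K^(2)(0) = 4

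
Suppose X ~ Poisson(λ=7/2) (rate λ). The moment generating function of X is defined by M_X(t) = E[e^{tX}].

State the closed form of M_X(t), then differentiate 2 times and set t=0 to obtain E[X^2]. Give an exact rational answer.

M_X(t) = e^(7*e^(t)/2 - 7/2)
M′(t) = 7*e^(-7/2)*e^(t)*e^(7*e^(t)/2)/2
M′′(t) = (49*e^(2*t)*e^(7*e^(t)/2) + 14*e^(t)*e^(7*e^(t)/2))*e^(-7/2)/4

E[X^2] = M′′(0) = 63/4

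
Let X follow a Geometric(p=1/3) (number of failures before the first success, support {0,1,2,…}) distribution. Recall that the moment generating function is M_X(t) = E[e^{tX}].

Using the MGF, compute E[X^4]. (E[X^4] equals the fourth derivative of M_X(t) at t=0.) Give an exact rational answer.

E[X^4] = d^4M/dt^4 |_{t=0} = 730

M_X(t) = 1/(3*(1 - 2*e^(t)/3))
dM/dt = 2*e^(t)/(4*e^(2*t) - 12*e^(t) + 9)
d^2M/dt^2 = (-4*e^(2*t) - 6*e^(t))/(8*e^(3*t) - 36*e^(2*t) + 54*e^(t) - 27)
d^3M/dt^3 = (8*e^(3*t) + 48*e^(2*t) + 18*e^(t))/(16*e^(4*t) - 96*e^(3*t) + 216*e^(2*t) - 216*e^(t) + 81)
d^4M/dt^4 = (-16*e^(4*t) - 264*e^(3*t) - 396*e^(2*t) - 54*e^(t))/(32*e^(5*t) - 240*e^(4*t) + 720*e^(3*t) - 1080*e^(2*t) + 810*e^(t) - 243)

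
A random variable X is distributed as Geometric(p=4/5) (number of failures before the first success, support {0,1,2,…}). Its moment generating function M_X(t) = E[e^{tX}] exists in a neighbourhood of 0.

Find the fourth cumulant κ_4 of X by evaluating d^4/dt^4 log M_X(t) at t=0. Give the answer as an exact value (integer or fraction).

M_X(t) = 4/(5*(1 - e^(t)/5))
K_X(t) = log M_X(t) = -log(1 - e^(t)/5) - log(5) + 2*log(2)
dK/dt = -e^(t)/(e^(t) - 5)
d^2K/dt^2 = 5*e^(t)/(e^(2*t) - 10*e^(t) + 25)
d^3K/dt^3 = (-5*e^(2*t) - 25*e^(t))/(e^(3*t) - 15*e^(2*t) + 75*e^(t) - 125)
d^4K/dt^4 = (5*e^(3*t) + 100*e^(2*t) + 125*e^(t))/(e^(4*t) - 20*e^(3*t) + 150*e^(2*t) - 500*e^(t) + 625)

κ_4 = d^4K/dt^4 |_{t=0} = 115/128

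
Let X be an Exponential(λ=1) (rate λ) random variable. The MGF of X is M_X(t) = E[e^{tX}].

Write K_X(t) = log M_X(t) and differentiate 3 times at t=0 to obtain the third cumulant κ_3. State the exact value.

κ_3 = d^3K/dt^3 |_{t=0} = 2

M_X(t) = 1/(1 - t)
K_X(t) = log M_X(t) = -log(1 - t)
dK/dt = -1/(t - 1)
d^2K/dt^2 = 1/(t^2 - 2*t + 1)
d^3K/dt^3 = -2/(t^3 - 3*t^2 + 3*t - 1)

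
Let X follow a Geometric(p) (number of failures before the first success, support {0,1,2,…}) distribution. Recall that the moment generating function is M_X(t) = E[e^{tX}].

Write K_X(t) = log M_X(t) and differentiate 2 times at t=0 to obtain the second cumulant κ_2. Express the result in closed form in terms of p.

κ_2 = K^(2)(0) = (1 - p)/p^2

M_X(t) = p/(-(1 - p)*e^(t) + 1)
K_X(t) = log M_X(t) = log(p) - log(-(1 - p)*e^(t) + 1)
K^(2)(t) = (-p*e^(t) + e^(t))/(p^2*e^(2*t) - 2*p*e^(2*t) + 2*p*e^(t) + e^(2*t) - 2*e^(t) + 1)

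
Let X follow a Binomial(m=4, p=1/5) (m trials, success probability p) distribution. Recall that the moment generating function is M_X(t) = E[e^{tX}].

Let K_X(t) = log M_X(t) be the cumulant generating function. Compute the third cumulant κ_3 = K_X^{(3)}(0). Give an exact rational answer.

κ_3 = K′′′(0) = 48/125

M_X(t) = (e^(t)/5 + 4/5)^4
K_X(t) = log M_X(t) = 4*log(e^(t)/5 + 4/5)
K′(t) = 4*e^(t)/(e^(t) + 4)
K′′(t) = 16*e^(t)/(e^(2*t) + 8*e^(t) + 16)
K′′′(t) = (-16*e^(2*t) + 64*e^(t))/(e^(3*t) + 12*e^(2*t) + 48*e^(t) + 64)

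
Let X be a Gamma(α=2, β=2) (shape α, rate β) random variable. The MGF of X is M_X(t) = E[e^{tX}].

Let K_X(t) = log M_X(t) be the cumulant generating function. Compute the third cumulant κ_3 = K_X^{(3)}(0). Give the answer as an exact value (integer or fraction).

κ_3 = K^(3)(0) = 1/2

M_X(t) = 4/(2 - t)^2
K_X(t) = log M_X(t) = -2*log(2 - t) + 2*log(2)
K^(3)(t) = -4/(t^3 - 6*t^2 + 12*t - 8)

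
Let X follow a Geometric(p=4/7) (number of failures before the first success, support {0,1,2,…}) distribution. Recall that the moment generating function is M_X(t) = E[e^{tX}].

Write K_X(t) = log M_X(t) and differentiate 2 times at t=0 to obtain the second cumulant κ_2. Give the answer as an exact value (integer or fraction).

M_X(t) = 4/(7*(1 - 3*e^(t)/7))
K_X(t) = log M_X(t) = -log(1 - 3*e^(t)/7) - log(7) + 2*log(2)
K^(2)(t) = 21*e^(t)/(9*e^(2*t) - 42*e^(t) + 49)

κ_2 = K^(2)(0) = 21/16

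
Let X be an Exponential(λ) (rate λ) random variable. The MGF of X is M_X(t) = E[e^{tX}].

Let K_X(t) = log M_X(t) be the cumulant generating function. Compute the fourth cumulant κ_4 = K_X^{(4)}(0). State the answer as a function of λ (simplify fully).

κ_4 = d^4K/dt^4 |_{t=0} = 6/λ^4

M_X(t) = λ/(λ - t)
K_X(t) = log M_X(t) = log(λ) - log(λ - t)
dK/dt = -1/(-λ + t)
d^2K/dt^2 = 1/(λ^2 - 2*λ*t + t^2)
d^3K/dt^3 = -2/(-λ^3 + 3*λ^2*t - 3*λ*t^2 + t^3)
d^4K/dt^4 = 6/(λ^4 - 4*λ^3*t + 6*λ^2*t^2 - 4*λ*t^3 + t^4)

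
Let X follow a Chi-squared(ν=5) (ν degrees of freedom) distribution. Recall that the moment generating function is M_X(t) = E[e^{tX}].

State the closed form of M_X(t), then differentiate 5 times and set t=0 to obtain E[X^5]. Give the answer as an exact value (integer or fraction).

E[X^5] = D^5[M](0) = 45045

M_X(t) = (1 - 2*t)^(-5/2)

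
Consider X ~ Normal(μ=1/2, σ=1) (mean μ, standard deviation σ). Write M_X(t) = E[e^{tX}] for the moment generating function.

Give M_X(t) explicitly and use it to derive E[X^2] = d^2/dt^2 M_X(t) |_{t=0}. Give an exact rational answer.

E[X^2] = D^2[M](0) = 5/4

M_X(t) = e^(t^2/2 + t/2)
D^2[M](t) = t^2*e^(t/2)*e^(t^2/2) + t*e^(t/2)*e^(t^2/2) + 5*e^(t/2)*e^(t^2/2)/4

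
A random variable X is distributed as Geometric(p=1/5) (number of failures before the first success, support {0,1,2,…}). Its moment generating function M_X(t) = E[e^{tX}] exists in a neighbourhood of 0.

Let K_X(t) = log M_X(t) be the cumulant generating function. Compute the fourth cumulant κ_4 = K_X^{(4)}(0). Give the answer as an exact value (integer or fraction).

M_X(t) = 1/(5*(1 - 4*e^(t)/5))
K_X(t) = log M_X(t) = -log(1 - 4*e^(t)/5) - log(5)
K^(4)(t) = (320*e^(3*t) + 1600*e^(2*t) + 500*e^(t))/(256*e^(4*t) - 1280*e^(3*t) + 2400*e^(2*t) - 2000*e^(t) + 625)

κ_4 = K^(4)(0) = 2420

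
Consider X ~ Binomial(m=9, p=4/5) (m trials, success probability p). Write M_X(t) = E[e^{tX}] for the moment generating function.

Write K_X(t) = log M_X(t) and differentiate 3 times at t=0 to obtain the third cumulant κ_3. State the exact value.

κ_3 = d^3K/dt^3 |_{t=0} = -108/125

M_X(t) = (4*e^(t)/5 + 1/5)^9
K_X(t) = log M_X(t) = 9*log(4*e^(t)/5 + 1/5)
dK/dt = 36*e^(t)/(4*e^(t) + 1)
d^2K/dt^2 = 36*e^(t)/(16*e^(2*t) + 8*e^(t) + 1)
d^3K/dt^3 = (-144*e^(2*t) + 36*e^(t))/(64*e^(3*t) + 48*e^(2*t) + 12*e^(t) + 1)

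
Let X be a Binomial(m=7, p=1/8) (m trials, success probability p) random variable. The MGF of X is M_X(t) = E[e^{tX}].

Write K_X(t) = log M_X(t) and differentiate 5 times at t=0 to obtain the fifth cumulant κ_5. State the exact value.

M_X(t) = (e^(t)/8 + 7/8)^7
K_X(t) = log M_X(t) = 7*log(e^(t)/8 + 7/8)
K^(5)(t) = (-49*e^(4*t) + 3773*e^(3*t) - 26411*e^(2*t) + 16807*e^(t))/(e^(5*t) + 35*e^(4*t) + 490*e^(3*t) + 3430*e^(2*t) + 12005*e^(t) + 16807)

κ_5 = K^(5)(0) = -735/4096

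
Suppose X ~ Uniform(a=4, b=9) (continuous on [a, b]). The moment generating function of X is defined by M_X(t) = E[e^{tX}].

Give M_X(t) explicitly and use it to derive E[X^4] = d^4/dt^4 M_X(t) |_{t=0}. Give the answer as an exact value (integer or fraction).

E[X^4] = M′′′′(0) = 2321

M_X(t) = (e^(9*t) - e^(4*t))/(5*t)
M′(t) = (9*t*e^(9*t) - 4*t*e^(4*t) - e^(9*t) + e^(4*t))/(5*t^2)
M′′(t) = (81*t^2*e^(9*t) - 16*t^2*e^(4*t) - 18*t*e^(9*t) + 8*t*e^(4*t) + 2*e^(9*t) - 2*e^(4*t))/(5*t^3)
M′′′(t) = (729*t^3*e^(9*t) - 64*t^3*e^(4*t) - 243*t^2*e^(9*t) + 48*t^2*e^(4*t) + 54*t*e^(9*t) - 24*t*e^(4*t) - 6*e^(9*t) + 6*e^(4*t))/(5*t^4)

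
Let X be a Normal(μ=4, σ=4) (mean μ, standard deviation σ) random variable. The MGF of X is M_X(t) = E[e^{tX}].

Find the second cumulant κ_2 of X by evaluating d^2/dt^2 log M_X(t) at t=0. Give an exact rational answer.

M_X(t) = e^(8*t^2 + 4*t)
K_X(t) = log M_X(t) = 8*t^2 + 4*t
D^2[K](t) = 16

κ_2 = D^2[K](0) = 16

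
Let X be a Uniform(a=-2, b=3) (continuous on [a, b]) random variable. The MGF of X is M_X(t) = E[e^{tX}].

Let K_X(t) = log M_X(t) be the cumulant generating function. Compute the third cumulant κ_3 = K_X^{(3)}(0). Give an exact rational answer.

κ_3 = D^3[K](0) = 0

M_X(t) = (e^(3*t) - e^(-2*t))/(5*t)
K_X(t) = log M_X(t) = -log(t) + log(e^(3*t) - e^(-2*t)) - log(5)
D^3[K](t) = (125*t^3*e^(10*t) + 125*t^3*e^(5*t) - 2*e^(15*t) + 6*e^(10*t) - 6*e^(5*t) + 2)/(t^3*e^(15*t) - 3*t^3*e^(10*t) + 3*t^3*e^(5*t) - t^3)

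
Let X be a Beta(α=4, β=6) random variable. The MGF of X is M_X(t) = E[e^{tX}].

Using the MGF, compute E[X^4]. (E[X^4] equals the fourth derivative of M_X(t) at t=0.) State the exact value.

E[X^4] = D^4[M](0) = 7/143

M_X(t) = ₁F₁(4; 10; t)
D^4[M](t) = 7*₁F₁(8; 14; t)/143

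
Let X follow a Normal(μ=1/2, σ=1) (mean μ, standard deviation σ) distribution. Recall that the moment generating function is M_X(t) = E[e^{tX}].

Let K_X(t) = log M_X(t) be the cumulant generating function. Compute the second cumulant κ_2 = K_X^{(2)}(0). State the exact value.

M_X(t) = e^(t^2/2 + t/2)
K_X(t) = log M_X(t) = t^2/2 + t/2
K′(t) = t + 1/2
K′′(t) = 1

κ_2 = K′′(0) = 1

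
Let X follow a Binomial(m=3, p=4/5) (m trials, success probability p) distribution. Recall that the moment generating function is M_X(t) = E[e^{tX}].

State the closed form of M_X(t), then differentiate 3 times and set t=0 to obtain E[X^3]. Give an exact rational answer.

M_X(t) = (4*e^(t)/5 + 1/5)^3
M′(t) = 192*e^(3*t)/125 + 96*e^(2*t)/125 + 12*e^(t)/125
M′′(t) = 576*e^(3*t)/125 + 192*e^(2*t)/125 + 12*e^(t)/125
M′′′(t) = 1728*e^(3*t)/125 + 384*e^(2*t)/125 + 12*e^(t)/125

E[X^3] = M′′′(0) = 2124/125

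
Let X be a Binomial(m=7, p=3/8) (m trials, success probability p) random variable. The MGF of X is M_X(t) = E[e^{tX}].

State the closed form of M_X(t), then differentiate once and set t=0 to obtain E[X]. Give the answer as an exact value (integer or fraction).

E[X] = M^(1)(0) = 21/8

M_X(t) = (3*e^(t)/8 + 5/8)^7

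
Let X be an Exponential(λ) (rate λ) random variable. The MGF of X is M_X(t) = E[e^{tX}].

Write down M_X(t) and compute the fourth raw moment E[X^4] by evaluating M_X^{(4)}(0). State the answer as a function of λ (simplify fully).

E[X^4] = d^4M/dt^4 |_{t=0} = 24/λ^4

M_X(t) = λ/(λ - t)
dM/dt = λ/(λ^2 - 2*λ*t + t^2)
d^2M/dt^2 = -2*λ/(-λ^3 + 3*λ^2*t - 3*λ*t^2 + t^3)
d^3M/dt^3 = 6*λ/(λ^4 - 4*λ^3*t + 6*λ^2*t^2 - 4*λ*t^3 + t^4)
d^4M/dt^4 = -24*λ/(-λ^5 + 5*λ^4*t - 10*λ^3*t^2 + 10*λ^2*t^3 - 5*λ*t^4 + t^5)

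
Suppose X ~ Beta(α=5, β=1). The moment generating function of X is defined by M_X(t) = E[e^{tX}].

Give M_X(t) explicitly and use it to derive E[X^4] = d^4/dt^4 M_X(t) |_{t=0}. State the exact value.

M_X(t) = ₁F₁(5; 6; t)
M^(4)(t) = 5*₁F₁(9; 10; t)/9

E[X^4] = M^(4)(0) = 5/9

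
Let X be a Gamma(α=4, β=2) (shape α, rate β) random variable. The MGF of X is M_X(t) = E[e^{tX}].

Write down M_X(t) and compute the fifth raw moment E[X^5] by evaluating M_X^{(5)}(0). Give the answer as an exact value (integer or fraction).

M_X(t) = 16/(2 - t)^4
M^(5)(t) = -107520/(t^9 - 18*t^8 + 144*t^7 - 672*t^6 + 2016*t^5 - 4032*t^4 + 5376*t^3 - 4608*t^2 + 2304*t - 512)

E[X^5] = M^(5)(0) = 210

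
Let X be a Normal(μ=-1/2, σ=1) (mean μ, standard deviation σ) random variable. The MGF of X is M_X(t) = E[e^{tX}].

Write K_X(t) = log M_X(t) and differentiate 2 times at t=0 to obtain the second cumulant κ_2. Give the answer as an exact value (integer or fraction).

M_X(t) = e^(t^2/2 - t/2)
K_X(t) = log M_X(t) = t^2/2 - t/2
K′(t) = t - 1/2
K′′(t) = 1

κ_2 = K′′(0) = 1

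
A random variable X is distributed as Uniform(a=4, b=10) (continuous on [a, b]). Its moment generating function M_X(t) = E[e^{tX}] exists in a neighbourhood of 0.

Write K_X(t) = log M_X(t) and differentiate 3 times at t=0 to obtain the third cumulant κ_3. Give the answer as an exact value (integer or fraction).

κ_3 = K^(3)(0) = 0

M_X(t) = (e^(10*t) - e^(4*t))/(6*t)
K_X(t) = log M_X(t) = -log(t) + log(e^(10*t) - e^(4*t)) - log(6)
K^(3)(t) = (216*t^3*e^(12*t) + 216*t^3*e^(6*t) - 2*e^(18*t) + 6*e^(12*t) - 6*e^(6*t) + 2)/(t^3*e^(18*t) - 3*t^3*e^(12*t) + 3*t^3*e^(6*t) - t^3)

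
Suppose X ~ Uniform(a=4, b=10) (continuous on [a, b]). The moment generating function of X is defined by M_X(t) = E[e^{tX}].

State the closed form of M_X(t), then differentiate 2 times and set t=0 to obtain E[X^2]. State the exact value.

M_X(t) = (e^(10*t) - e^(4*t))/(6*t)
M^(2)(t) = (50*t^2*e^(10*t) - 8*t^2*e^(4*t) - 10*t*e^(10*t) + 4*t*e^(4*t) + e^(10*t) - e^(4*t))/(3*t^3)

E[X^2] = M^(2)(0) = 52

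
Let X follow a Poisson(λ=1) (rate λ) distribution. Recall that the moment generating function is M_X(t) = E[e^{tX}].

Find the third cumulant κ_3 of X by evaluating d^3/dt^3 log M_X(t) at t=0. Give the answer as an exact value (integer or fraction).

κ_3 = K′′′(0) = 1

M_X(t) = e^(e^(t) - 1)
K_X(t) = log M_X(t) = e^(t) - 1
K′(t) = e^(t)
K′′(t) = e^(t)
K′′′(t) = e^(t)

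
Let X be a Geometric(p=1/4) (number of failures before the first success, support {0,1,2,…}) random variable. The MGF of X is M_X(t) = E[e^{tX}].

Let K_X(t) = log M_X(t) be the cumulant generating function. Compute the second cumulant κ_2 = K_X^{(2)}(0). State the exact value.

κ_2 = D^2[K](0) = 12

M_X(t) = 1/(4*(1 - 3*e^(t)/4))
K_X(t) = log M_X(t) = -log(1 - 3*e^(t)/4) - 2*log(2)
D^2[K](t) = 12*e^(t)/(9*e^(2*t) - 24*e^(t) + 16)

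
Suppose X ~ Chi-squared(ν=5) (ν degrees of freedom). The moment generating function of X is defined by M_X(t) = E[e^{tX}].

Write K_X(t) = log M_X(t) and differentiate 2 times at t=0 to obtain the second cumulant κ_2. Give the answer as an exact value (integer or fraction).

M_X(t) = (1 - 2*t)^(-5/2)
K_X(t) = log M_X(t) = -5*log(1 - 2*t)/2
D^2[K](t) = 10/(4*t^2 - 4*t + 1)

κ_2 = D^2[K](0) = 10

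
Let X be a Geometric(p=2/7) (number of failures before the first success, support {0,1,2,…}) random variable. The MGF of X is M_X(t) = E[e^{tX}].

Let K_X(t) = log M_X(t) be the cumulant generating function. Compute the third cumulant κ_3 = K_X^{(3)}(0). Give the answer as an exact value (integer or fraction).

M_X(t) = 2/(7*(1 - 5*e^(t)/7))
K_X(t) = log M_X(t) = -log(1 - 5*e^(t)/7) - log(7) + log(2)
dK/dt = -5*e^(t)/(5*e^(t) - 7)
d^2K/dt^2 = 35*e^(t)/(25*e^(2*t) - 70*e^(t) + 49)
d^3K/dt^3 = (-175*e^(2*t) - 245*e^(t))/(125*e^(3*t) - 525*e^(2*t) + 735*e^(t) - 343)

κ_3 = d^3K/dt^3 |_{t=0} = 105/2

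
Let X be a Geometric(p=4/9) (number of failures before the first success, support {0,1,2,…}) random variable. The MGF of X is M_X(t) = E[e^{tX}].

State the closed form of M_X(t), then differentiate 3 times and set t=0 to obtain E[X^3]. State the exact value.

M_X(t) = 4/(9*(1 - 5*e^(t)/9))
dM/dt = 20*e^(t)/(25*e^(2*t) - 90*e^(t) + 81)
d^2M/dt^2 = (-100*e^(2*t) - 180*e^(t))/(125*e^(3*t) - 675*e^(2*t) + 1215*e^(t) - 729)
d^3M/dt^3 = (500*e^(3*t) + 3600*e^(2*t) + 1620*e^(t))/(625*e^(4*t) - 4500*e^(3*t) + 12150*e^(2*t) - 14580*e^(t) + 6561)

E[X^3] = d^3M/dt^3 |_{t=0} = 715/32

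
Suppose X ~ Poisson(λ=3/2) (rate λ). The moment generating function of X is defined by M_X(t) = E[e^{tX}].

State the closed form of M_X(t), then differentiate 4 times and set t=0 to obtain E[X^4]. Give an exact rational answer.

E[X^4] = D^4[M](0) = 681/16

M_X(t) = e^(3*e^(t)/2 - 3/2)
D^4[M](t) = (81*e^(4*t)*e^(3*e^(t)/2) + 324*e^(3*t)*e^(3*e^(t)/2) + 252*e^(2*t)*e^(3*e^(t)/2) + 24*e^(t)*e^(3*e^(t)/2))*e^(-3/2)/16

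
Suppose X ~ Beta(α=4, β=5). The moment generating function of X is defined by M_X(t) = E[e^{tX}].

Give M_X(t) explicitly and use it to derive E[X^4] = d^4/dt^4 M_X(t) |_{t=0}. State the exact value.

M_X(t) = ₁F₁(4; 9; t)
M^(4)(t) = 7*₁F₁(8; 13; t)/99

E[X^4] = M^(4)(0) = 7/99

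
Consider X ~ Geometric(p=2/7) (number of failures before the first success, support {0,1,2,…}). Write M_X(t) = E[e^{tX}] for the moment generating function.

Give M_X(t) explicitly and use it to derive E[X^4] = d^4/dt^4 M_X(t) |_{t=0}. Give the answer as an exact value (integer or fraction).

E[X^4] = D^4[M](0) = 1590

M_X(t) = 2/(7*(1 - 5*e^(t)/7))
D^4[M](t) = (-1250*e^(4*t) - 19250*e^(3*t) - 26950*e^(2*t) - 3430*e^(t))/(3125*e^(5*t) - 21875*e^(4*t) + 61250*e^(3*t) - 85750*e^(2*t) + 60025*e^(t) - 16807)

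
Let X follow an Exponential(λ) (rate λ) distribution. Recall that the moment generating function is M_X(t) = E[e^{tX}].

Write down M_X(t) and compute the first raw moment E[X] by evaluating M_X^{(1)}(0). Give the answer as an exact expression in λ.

E[X] = dM/dt |_{t=0} = 1/λ

M_X(t) = λ/(λ - t)
dM/dt = λ/(λ^2 - 2*λ*t + t^2)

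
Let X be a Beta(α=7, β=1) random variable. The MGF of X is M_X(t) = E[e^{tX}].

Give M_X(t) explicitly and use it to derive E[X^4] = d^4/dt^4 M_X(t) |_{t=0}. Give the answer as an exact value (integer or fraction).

E[X^4] = D^4[M](0) = 7/11

M_X(t) = ₁F₁(7; 8; t)
D^4[M](t) = 7*₁F₁(11; 12; t)/11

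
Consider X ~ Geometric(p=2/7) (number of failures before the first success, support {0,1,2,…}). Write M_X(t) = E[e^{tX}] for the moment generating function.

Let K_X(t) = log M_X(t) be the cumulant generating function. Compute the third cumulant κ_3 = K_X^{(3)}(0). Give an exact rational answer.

M_X(t) = 2/(7*(1 - 5*e^(t)/7))
K_X(t) = log M_X(t) = -log(1 - 5*e^(t)/7) - log(7) + log(2)
K^(3)(t) = (-175*e^(2*t) - 245*e^(t))/(125*e^(3*t) - 525*e^(2*t) + 735*e^(t) - 343)

κ_3 = K^(3)(0) = 105/2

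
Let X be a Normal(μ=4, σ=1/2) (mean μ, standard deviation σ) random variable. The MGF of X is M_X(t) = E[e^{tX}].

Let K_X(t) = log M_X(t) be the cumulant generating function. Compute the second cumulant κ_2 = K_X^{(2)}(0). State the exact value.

κ_2 = K′′(0) = 1/4

M_X(t) = e^(t^2/8 + 4*t)
K_X(t) = log M_X(t) = t^2/8 + 4*t
K′(t) = t/4 + 4
K′′(t) = 1/4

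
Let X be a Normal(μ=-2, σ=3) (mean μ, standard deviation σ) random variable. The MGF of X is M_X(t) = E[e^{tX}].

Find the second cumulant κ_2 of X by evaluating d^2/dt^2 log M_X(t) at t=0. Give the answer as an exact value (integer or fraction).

κ_2 = d^2K/dt^2 |_{t=0} = 9

M_X(t) = e^(9*t^2/2 - 2*t)
K_X(t) = log M_X(t) = 9*t^2/2 - 2*t
dK/dt = 9*t - 2
d^2K/dt^2 = 9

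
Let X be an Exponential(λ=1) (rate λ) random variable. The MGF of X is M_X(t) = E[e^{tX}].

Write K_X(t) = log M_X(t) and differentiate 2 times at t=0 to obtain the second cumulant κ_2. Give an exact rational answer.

M_X(t) = 1/(1 - t)
K_X(t) = log M_X(t) = -log(1 - t)
D^2[K](t) = 1/(t^2 - 2*t + 1)

κ_2 = D^2[K](0) = 1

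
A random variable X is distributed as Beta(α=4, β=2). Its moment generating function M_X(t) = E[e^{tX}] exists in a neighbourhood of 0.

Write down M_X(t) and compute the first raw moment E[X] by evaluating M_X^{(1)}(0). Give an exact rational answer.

M_X(t) = ₁F₁(4; 6; t)
M^(1)(t) = 2*₁F₁(5; 7; t)/3

E[X] = M^(1)(0) = 2/3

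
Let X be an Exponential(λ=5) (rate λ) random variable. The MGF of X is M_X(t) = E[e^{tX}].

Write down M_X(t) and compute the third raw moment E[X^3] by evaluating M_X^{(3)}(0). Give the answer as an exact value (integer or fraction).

E[X^3] = M^(3)(0) = 6/125

M_X(t) = 5/(5 - t)
M^(3)(t) = 30/(t^4 - 20*t^3 + 150*t^2 - 500*t + 625)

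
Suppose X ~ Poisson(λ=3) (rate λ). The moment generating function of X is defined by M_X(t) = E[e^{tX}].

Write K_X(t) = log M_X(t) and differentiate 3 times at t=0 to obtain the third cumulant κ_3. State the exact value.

κ_3 = K^(3)(0) = 3

M_X(t) = e^(3*e^(t) - 3)
K_X(t) = log M_X(t) = 3*e^(t) - 3
K^(3)(t) = 3*e^(t)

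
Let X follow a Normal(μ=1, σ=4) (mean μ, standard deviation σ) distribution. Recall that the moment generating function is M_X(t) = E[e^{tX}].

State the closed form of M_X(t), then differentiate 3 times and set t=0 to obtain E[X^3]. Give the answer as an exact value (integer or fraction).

M_X(t) = e^(8*t^2 + t)
M′(t) = 16*t*e^(t)*e^(8*t^2) + e^(t)*e^(8*t^2)
M′′(t) = 256*t^2*e^(t)*e^(8*t^2) + 32*t*e^(t)*e^(8*t^2) + 17*e^(t)*e^(8*t^2)
M′′′(t) = 4096*t^3*e^(t)*e^(8*t^2) + 768*t^2*e^(t)*e^(8*t^2) + 816*t*e^(t)*e^(8*t^2) + 49*e^(t)*e^(8*t^2)

E[X^3] = M′′′(0) = 49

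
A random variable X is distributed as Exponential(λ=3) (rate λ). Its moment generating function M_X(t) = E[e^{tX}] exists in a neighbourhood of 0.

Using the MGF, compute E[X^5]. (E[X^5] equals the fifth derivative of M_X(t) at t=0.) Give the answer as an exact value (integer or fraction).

M_X(t) = 3/(3 - t)
D^5[M](t) = 360/(t^6 - 18*t^5 + 135*t^4 - 540*t^3 + 1215*t^2 - 1458*t + 729)

E[X^5] = D^5[M](0) = 40/81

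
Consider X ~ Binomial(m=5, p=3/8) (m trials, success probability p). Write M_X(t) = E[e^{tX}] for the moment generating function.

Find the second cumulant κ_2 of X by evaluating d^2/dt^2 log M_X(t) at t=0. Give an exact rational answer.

κ_2 = K′′(0) = 75/64

M_X(t) = (3*e^(t)/8 + 5/8)^5
K_X(t) = log M_X(t) = 5*log(3*e^(t)/8 + 5/8)
K′(t) = 15*e^(t)/(3*e^(t) + 5)
K′′(t) = 75*e^(t)/(9*e^(2*t) + 30*e^(t) + 25)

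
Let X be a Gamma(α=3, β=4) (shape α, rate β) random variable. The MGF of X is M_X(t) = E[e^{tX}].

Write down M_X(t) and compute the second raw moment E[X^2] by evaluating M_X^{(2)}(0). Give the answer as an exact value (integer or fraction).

M_X(t) = 64/(4 - t)^3
dM/dt = 192/(t^4 - 16*t^3 + 96*t^2 - 256*t + 256)
d^2M/dt^2 = -768/(t^5 - 20*t^4 + 160*t^3 - 640*t^2 + 1280*t - 1024)

E[X^2] = d^2M/dt^2 |_{t=0} = 3/4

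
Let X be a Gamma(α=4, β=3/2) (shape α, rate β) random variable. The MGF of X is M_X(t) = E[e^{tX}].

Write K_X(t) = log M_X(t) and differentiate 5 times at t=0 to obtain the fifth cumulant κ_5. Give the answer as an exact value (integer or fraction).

M_X(t) = 81/(16*(3/2 - t)^4)
K_X(t) = log M_X(t) = -4*log(3/2 - t) - 4*log(2) + 4*log(3)
K^(5)(t) = -3072/(32*t^5 - 240*t^4 + 720*t^3 - 1080*t^2 + 810*t - 243)

κ_5 = K^(5)(0) = 1024/81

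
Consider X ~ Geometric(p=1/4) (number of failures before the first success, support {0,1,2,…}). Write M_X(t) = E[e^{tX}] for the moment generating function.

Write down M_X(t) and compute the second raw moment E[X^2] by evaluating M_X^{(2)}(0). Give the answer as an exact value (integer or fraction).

E[X^2] = M^(2)(0) = 21

M_X(t) = 1/(4*(1 - 3*e^(t)/4))
M^(2)(t) = (-9*e^(2*t) - 12*e^(t))/(27*e^(3*t) - 108*e^(2*t) + 144*e^(t) - 64)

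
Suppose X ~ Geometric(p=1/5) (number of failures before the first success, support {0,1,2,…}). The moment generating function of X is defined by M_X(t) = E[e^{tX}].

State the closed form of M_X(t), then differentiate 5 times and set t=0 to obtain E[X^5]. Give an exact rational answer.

E[X^5] = M^(5)(0) = 194404

M_X(t) = 1/(5*(1 - 4*e^(t)/5))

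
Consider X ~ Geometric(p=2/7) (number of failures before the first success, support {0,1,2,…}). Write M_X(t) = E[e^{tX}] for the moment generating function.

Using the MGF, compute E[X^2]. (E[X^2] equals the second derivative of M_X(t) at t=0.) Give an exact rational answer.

M_X(t) = 2/(7*(1 - 5*e^(t)/7))
dM/dt = 10*e^(t)/(25*e^(2*t) - 70*e^(t) + 49)
d^2M/dt^2 = (-50*e^(2*t) - 70*e^(t))/(125*e^(3*t) - 525*e^(2*t) + 735*e^(t) - 343)

E[X^2] = d^2M/dt^2 |_{t=0} = 15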